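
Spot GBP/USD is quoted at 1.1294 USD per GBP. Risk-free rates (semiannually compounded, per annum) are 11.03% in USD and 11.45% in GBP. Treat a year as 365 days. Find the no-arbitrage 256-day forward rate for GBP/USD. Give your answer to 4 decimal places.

By covered interest parity, F = S · (1+r_USD/2)^(2T) / (1+r_GBP/2)^(2T)
= 1.1294 × 1.078211 / 1.081222 = 1.1294 × 0.997215
F = 1.1263 USD per GBP

1.1263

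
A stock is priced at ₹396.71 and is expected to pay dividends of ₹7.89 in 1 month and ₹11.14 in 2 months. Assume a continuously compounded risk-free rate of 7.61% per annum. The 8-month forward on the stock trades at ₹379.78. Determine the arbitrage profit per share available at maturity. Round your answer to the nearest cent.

PV(dividends) I = 7.89·e^(−0.0761·1/12) + 11.14·e^(−0.0761·2/12) = 18.8397
Fair forward F* = (S − I)·e^(rT) = (396.71 − 18.8397)·e^0.050733 = 377.8703 × 1.052042 = 397.5354
Market ₹379.78 < fair 397.5354: forward underpriced → reverse cash-and-carry (short the stock, invest proceeds at r, pay the dividends, go long the forward).
Profit at T = |F_mkt − F*| = |379.78 − 397.5354| = ₹17.76 per share

₹17.76 per share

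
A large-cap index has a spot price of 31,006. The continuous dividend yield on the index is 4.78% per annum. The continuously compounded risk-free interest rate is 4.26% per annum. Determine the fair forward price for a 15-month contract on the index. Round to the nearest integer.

F = S·e^((r − q)T) = 31006 · e^((0.0426 − 0.0478) × 15/12)
= 31006 · e^-0.006500 = 31006 × 0.993521
F = 30,805

30,805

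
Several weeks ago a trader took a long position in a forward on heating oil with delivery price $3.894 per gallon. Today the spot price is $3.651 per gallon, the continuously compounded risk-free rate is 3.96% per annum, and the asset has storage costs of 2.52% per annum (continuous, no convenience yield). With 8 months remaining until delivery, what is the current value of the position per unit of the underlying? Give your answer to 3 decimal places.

Current fair forward for the remaining 8 months: F = S·e^((r + u)·T), (r + u) = 0.0396 + 0.0252 = 0.0648
F = 3.651 · e^(0.0648 × 8/12) = 3.651 × 1.044147 = 3.8122
Value of long forward = (F − K)·e^(−rT) = (3.8122 − 3.894) · e^(−0.0396·8/12)
= -0.0818 × 0.973945 = -0.080

-$0.080 per gallon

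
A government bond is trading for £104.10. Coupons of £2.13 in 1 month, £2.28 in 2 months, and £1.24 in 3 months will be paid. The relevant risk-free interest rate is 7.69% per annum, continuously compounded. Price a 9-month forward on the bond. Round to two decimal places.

PV(coupons) I = 2.13·e^(−0.0769·1/12) + 2.28·e^(−0.0769·2/12) + 1.24·e^(−0.0769·3/12)
I = 2.1164 + 2.2510 + 1.2164 = 5.5838
F = (S − I)·e^(rT) = (104.10 − 5.5838) · e^(0.0769·9/12)
= 98.5162 · e^0.057675 = 98.5162 × 1.059371 = £104.37

£104.37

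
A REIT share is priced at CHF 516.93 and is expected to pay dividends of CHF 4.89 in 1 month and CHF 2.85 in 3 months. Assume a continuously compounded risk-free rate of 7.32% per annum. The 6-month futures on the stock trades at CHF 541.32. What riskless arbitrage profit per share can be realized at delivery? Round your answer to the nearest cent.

PV(dividends) I = 4.89·e^(−0.0732·1/12) + 2.85·e^(−0.0732·3/12) = 7.6586
Fair futures F* = (S − I)·e^(rT) = (516.93 − 7.6586)·e^0.036600 = 509.2714 × 1.037278 = 528.2560
Market CHF 541.32 > fair 528.2560: forward overpriced → cash-and-carry (borrow at r, buy the stock and collect the dividends, short the forward).
Profit at T = |F_mkt − F*| = |541.32 − 528.2560| = CHF 13.06 per share

CHF 13.06 per share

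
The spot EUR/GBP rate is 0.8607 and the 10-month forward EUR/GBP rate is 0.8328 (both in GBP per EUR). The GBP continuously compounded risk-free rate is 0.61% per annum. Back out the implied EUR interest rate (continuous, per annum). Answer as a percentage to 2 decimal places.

F = S·e^((r_GBP − r_EUR)T) ⇒ r_EUR = r_GBP − ln(F/S)/T
ln(0.8328/0.8607) = -0.032952; /(10/12) = -0.039542
r_EUR = 0.0061 + 0.039542 = 0.045642
r_EUR = 4.56%

4.56%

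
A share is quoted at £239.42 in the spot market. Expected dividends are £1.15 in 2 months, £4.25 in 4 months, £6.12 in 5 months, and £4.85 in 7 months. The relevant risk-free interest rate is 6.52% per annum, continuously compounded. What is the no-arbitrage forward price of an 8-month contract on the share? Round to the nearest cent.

PV(dividends) I = 1.15·e^(−0.0652·2/12) + 4.25·e^(−0.0652·4/12) + 6.12·e^(−0.0652·5/12) + 4.85·e^(−0.0652·7/12)
I = 1.1376 + 4.1586 + 5.9560 + 4.6690 = 15.9212
F = (S − I)·e^(rT) = (239.42 − 15.9212) · e^(0.0652·8/12)
= 223.4988 · e^0.043467 = 223.4988 × 1.044426 = £233.43

£233.43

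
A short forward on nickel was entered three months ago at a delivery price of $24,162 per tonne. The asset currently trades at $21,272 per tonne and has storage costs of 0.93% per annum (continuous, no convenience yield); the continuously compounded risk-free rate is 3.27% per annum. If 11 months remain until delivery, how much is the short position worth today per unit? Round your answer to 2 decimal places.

$1994.37 per tonne

Current fair forward for the remaining 11 months: F = S·e^((r + u)·T), (r + u) = 0.0327 + 0.0093 = 0.0420
F = 21272 · e^(0.0420 × 11/12) = 21272 × 1.03925073 = 22106.9415
Value of long forward = (F − K)·e^(−rT) = (22106.9415 − 24162) · e^(−0.0327·11/12)
= -2055.0585 × 0.97046979 = -1994.37
Short position value = −(long value) = $1994.37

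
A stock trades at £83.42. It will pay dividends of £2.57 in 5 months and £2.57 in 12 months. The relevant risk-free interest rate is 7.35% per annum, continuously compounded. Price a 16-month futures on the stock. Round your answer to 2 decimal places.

PV(dividends) I = 2.57·e^(−0.0735·5/12) + 2.57·e^(−0.0735·12/12)
I = 2.4925 + 2.3879 = 4.8804
F = (S − I)·e^(rT) = (83.42 − 4.8804) · e^(0.0735·16/12)
= 78.5396 · e^0.098000 = 78.5396 × 1.102963 = £86.63

£86.63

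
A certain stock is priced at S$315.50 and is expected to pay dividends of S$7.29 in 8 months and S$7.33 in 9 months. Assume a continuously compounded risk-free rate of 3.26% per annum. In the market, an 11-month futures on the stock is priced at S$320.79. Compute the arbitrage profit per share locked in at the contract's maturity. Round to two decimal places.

S$10.44 per share

PV(dividends) I = 7.29·e^(−0.0326·8/12) + 7.33·e^(−0.0326·9/12) = 14.2862
Fair futures F* = (S − I)·e^(rT) = (315.50 − 14.2862)·e^0.029883 = 301.2138 × 1.030334 = 310.3508
Market S$320.79 > fair 310.3508: forward overpriced → cash-and-carry (borrow at r, buy the stock and collect the dividends, short the forward).
Profit at T = |F_mkt − F*| = |320.79 − 310.3508| = S$10.44 per share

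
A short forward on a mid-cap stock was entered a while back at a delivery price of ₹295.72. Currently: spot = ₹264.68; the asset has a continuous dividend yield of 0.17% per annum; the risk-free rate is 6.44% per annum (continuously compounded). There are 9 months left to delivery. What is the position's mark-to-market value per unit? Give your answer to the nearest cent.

₹17.43

Current fair forward for the remaining 9 months: F = S·e^((r − q)·T), (r − q) = 0.0644 − 0.0017 = 0.0627
F = 264.68 · e^(0.0627 × 9/12) = 264.68 × 1.048148 = 277.4238
Value of long forward = (F − K)·e^(−rT) = (277.4238 − 295.72) · e^(−0.0644·9/12)
= -18.2962 × 0.952848 = -17.43
Short position value = −(long value) = ₹17.43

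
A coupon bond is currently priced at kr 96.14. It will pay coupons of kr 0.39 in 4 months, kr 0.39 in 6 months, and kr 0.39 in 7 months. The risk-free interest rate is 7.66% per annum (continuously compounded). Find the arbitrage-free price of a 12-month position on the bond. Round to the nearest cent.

PV(coupons) I = 0.39·e^(−0.0766·4/12) + 0.39·e^(−0.0766·6/12) + 0.39·e^(−0.0766·7/12)
I = 0.3802 + 0.3753 + 0.3730 = 1.1285
F = (S − I)·e^(rT) = (96.14 − 1.1285) · e^(0.0766·12/12)
= 95.0115 · e^0.076600 = 95.0115 × 1.079610 = kr 102.58

kr 102.58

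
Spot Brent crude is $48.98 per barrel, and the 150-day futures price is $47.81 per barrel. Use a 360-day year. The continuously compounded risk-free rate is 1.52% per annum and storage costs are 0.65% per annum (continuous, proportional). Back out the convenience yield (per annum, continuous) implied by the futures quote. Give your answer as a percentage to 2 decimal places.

F = S·e^((r+u−y)T) ⇒ (r+u−y) = ln(F/S)/T
ln(47.81/48.98) = -0.024177; /T ⇒ -0.058025
y = r + u − ln(F/S)/T = 0.0152 + 0.0065 + 0.058025 = 0.079725
y = 7.97%

7.97%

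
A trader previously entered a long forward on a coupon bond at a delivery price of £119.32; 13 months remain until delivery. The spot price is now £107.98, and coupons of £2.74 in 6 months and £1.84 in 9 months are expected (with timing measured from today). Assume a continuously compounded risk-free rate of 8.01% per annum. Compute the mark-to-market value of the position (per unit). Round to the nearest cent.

PV(remaining coupons) I = 2.74·e^(−0.0801·6/12) + 1.84·e^(−0.0801·9/12) = 4.3651
Current forward F = (S − I)·e^(rT) = (107.98 − 4.3651)·e^(0.0801·13/12) = 103.6149 × 1.090651 = 113.0077
Value (long) = (F − K)·e^(−rT) = (113.0077 − 119.32) × 0.916883 = -5.7876
Value = -£5.79

-£5.79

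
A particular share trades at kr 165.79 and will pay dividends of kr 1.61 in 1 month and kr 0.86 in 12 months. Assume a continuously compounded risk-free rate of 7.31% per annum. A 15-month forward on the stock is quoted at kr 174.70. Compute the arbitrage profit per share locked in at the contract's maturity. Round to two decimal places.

kr 4.32 per share

PV(dividends) I = 1.61·e^(−0.0731·1/12) + 0.86·e^(−0.0731·12/12) = 2.3996
Fair forward F* = (S − I)·e^(rT) = (165.79 − 2.3996)·e^0.091375 = 163.3904 × 1.095680 = 179.0236
Market kr 174.70 < fair 179.0236: forward underpriced → reverse cash-and-carry (short the stock, invest proceeds at r, pay the dividends, go long the forward).
Profit at T = |F_mkt − F*| = |174.70 − 179.0236| = kr 4.32 per share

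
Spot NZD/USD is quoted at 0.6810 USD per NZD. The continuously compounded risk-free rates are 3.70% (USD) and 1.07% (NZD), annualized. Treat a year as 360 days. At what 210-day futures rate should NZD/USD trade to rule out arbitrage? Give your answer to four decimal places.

0.6915

F = S·e^((r_USD − r_NZD)T) = 0.6810 · e^((0.0370 − 0.0107) × 210/360)
= 0.6810 · e^0.015342 = 0.6810 × 1.015460
F = 0.6915 USD per NZD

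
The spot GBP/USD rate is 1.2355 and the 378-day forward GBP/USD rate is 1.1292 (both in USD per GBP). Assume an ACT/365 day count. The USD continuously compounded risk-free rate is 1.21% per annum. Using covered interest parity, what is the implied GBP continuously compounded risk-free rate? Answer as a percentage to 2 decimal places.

9.90%

F = S·e^((r_USD − r_GBP)T) ⇒ r_GBP = r_USD − ln(F/S)/T
ln(1.1292/1.2355) = -0.089966; /(378/365) = -0.086872
r_GBP = 0.0121 + 0.086872 = 0.098972
r_GBP = 9.90%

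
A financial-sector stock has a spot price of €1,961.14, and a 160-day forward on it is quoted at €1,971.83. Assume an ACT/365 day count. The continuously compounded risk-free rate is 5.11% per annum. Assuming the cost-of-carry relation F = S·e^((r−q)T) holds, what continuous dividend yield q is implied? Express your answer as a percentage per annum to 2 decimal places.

From F = S·e^((r−q)T): (r − q) = ln(F/S)/T
ln(1971.83/1961.14) = ln(1.005451) = 0.005436
(r − q) = 0.005436 / (160/365) = 0.012401
q = r − ln(F/S)/T = 0.0511 − 0.012401 = 0.038699
q = 3.87%

3.87%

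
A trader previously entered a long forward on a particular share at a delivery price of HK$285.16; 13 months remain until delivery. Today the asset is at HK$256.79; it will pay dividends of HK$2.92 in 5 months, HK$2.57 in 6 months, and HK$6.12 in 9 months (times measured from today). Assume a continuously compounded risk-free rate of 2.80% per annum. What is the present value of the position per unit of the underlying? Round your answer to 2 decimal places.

PV(remaining dividends) I = 2.92·e^(−0.0280·5/12) + 2.57·e^(−0.0280·6/12) + 6.12·e^(−0.0280·9/12) = 11.4132
Current forward F = (S − I)·e^(rT) = (256.79 − 11.4132)·e^(0.0280·13/12) = 245.3768 × 1.030798 = 252.9339
Value (long) = (F − K)·e^(−rT) = (252.9339 − 285.16) × 0.970122 = -31.2632
Value = -HK$31.26

-HK$31.26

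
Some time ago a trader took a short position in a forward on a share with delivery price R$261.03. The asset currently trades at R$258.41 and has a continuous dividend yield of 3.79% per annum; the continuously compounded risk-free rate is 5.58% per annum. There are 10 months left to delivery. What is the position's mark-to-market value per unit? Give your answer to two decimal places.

Current fair forward for the remaining 10 months: F = S·e^((r − q)·T), (r − q) = 0.0558 − 0.0379 = 0.0179
F = 258.41 · e^(0.0179 × 10/12) = 258.41 × 1.015028 = 262.2934
Value of long forward = (F − K)·e^(−rT) = (262.2934 − 261.03) · e^(−0.0558·10/12)
= 1.2634 × 0.954565 = 1.21
Short position value = −(long value) = -R$1.21

-R$1.21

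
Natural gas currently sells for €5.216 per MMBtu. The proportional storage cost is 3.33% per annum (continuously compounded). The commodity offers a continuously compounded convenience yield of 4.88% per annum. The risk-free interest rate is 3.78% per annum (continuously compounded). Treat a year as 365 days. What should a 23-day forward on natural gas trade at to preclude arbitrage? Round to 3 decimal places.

€5.223 per MMBtu

Net carry = r + u − y = 0.0378 + 0.0333 − 0.0488 = 0.0223
F = S·e^((r+u−y)T) = 5.216 · e^(0.0223 × 23/365) = 5.216 · e^0.001405
= 5.216 × 1.001406 = €5.223 per MMBtu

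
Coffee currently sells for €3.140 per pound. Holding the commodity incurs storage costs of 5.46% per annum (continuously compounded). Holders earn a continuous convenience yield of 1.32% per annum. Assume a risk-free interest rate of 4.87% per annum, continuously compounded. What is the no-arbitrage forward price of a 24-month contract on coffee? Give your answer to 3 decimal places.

€3.760 per pound

Net carry = r + u − y = 0.0487 + 0.0546 − 0.0132 = 0.0901
F = S·e^((r+u−y)T) = 3.140 · e^(0.0901 × 24/12) = 3.140 · e^0.180200
= 3.140 × 1.197457 = €3.760 per pound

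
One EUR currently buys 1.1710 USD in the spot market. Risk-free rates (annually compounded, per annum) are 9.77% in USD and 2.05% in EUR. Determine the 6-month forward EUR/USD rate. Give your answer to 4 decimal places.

By covered interest parity, F = S · (1+r_USD)^T / (1+r_EUR)^T
= 1.1710 × 1.047712 / 1.010198 = 1.1710 × 1.037135
F = 1.2145 USD per EUR

1.2145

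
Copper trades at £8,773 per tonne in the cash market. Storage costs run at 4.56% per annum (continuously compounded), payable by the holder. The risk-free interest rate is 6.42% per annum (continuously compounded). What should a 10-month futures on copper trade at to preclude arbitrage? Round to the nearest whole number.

£9,614 per tonne

Net carry = r + u − y = 0.0642 + 0.0456 − 0.0000 = 0.1098
F = S·e^((r+u−y)T) = 8773 · e^(0.1098 × 10/12) = 8773 · e^0.091500
= 8773 × 1.095817 = £9,614 per tonne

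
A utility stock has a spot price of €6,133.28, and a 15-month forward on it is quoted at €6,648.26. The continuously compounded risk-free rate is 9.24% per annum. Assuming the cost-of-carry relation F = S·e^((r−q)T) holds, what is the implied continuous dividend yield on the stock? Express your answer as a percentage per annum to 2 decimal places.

2.79%

From F = S·e^((r−q)T): (r − q) = ln(F/S)/T
ln(6648.26/6133.28) = ln(1.083965) = 0.080626
(r − q) = 0.080626 / (15/12) = 0.064501
q = r − ln(F/S)/T = 0.0924 − 0.064501 = 0.027899
q = 2.79%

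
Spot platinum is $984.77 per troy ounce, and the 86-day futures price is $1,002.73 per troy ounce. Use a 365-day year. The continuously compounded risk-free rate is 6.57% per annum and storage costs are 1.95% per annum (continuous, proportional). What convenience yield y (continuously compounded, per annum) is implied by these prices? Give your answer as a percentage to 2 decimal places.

F = S·e^((r+u−y)T) ⇒ (r+u−y) = ln(F/S)/T
ln(1002.73/984.77) = 0.018073; /T ⇒ 0.076705
y = r + u − ln(F/S)/T = 0.0657 + 0.0195 − 0.076705 = 0.008495
y = 0.85%

0.85%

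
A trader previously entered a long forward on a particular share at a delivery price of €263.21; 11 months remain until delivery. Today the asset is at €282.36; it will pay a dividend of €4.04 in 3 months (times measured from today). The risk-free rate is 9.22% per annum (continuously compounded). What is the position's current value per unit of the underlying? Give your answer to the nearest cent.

PV(remaining dividends) I = 4.04·e^(−0.0922·3/12) = 3.9479
Current forward F = (S − I)·e^(rT) = (282.36 − 3.9479)·e^(0.0922·11/12) = 278.4121 × 1.088191 = 302.9655
Value (long) = (F − K)·e^(−rT) = (302.9655 − 263.21) × 0.918956 = 36.5336
Value = €36.53

€36.53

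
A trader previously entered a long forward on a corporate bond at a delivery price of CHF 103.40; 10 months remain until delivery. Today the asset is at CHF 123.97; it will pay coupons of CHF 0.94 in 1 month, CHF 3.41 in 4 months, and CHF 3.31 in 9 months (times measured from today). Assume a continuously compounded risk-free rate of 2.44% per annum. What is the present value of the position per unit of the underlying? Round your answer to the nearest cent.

PV(remaining coupons) I = 0.94·e^(−0.0244·1/12) + 3.41·e^(−0.0244·4/12) + 3.31·e^(−0.0244·9/12) = 7.5704
Current forward F = (S − I)·e^(rT) = (123.97 − 7.5704)·e^(0.0244·10/12) = 116.3996 × 1.020541 = 118.7906
Value (long) = (F − K)·e^(−rT) = (118.7906 − 103.40) × 0.979872 = 15.0808
Value = CHF 15.08

CHF 15.08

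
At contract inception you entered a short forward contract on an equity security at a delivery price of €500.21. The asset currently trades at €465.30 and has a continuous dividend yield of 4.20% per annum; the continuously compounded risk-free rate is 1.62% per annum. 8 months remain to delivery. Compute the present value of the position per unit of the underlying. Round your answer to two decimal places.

€42.38

Current fair forward for the remaining 8 months: F = S·e^((r − q)·T), (r − q) = 0.0162 − 0.0420 = -0.0258
F = 465.30 · e^(-0.0258 × 8/12) = 465.30 × 0.982947 = 457.3652
Value of long forward = (F − K)·e^(−rT) = (457.3652 − 500.21) · e^(−0.0162·8/12)
= -42.8448 × 0.989258 = -42.38
Short position value = −(long value) = €42.38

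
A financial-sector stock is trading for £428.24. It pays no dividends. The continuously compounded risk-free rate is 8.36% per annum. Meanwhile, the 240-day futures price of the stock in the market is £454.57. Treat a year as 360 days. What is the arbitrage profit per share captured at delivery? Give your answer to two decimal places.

£1.79 per share

Fair futures: F* = S·e^(carry·T), with carry = r = 0.0836
F* = 428.24 · e^(0.0836 × 240/360) = 428.24 · e^0.055733 = 428.24 × 1.057315 = £452.7846
Market £454.57 > fair £452.7846: forward overpriced → cash-and-carry (buy spot, short the forward).
At maturity, profit = |F_mkt − F*| = |454.57 − 452.7846| = £1.79 per share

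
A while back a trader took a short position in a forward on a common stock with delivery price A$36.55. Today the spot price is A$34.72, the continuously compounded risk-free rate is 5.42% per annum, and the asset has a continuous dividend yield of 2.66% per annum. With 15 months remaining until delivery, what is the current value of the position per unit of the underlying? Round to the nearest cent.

A$0.57

Current fair forward for the remaining 15 months: F = S·e^((r − q)·T), (r − q) = 0.0542 − 0.0266 = 0.0276
F = 34.72 · e^(0.0276 × 15/12) = 34.72 × 1.035102 = 35.9387
Value of long forward = (F − K)·e^(−rT) = (35.9387 − 36.55) · e^(−0.0542·15/12)
= -0.6113 × 0.934494 = -0.57
Short position value = −(long value) = A$0.57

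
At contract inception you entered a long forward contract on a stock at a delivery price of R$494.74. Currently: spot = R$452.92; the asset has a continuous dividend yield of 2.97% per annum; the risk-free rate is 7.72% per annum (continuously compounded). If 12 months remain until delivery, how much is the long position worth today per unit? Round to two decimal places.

Current fair forward for the remaining 12 months: F = S·e^((r − q)·T), (r − q) = 0.0772 − 0.0297 = 0.0475
F = 452.92 · e^(0.0475 × 12/12) = 452.92 × 1.048646 = 474.9527
Value of long forward = (F − K)·e^(−rT) = (474.9527 − 494.74) · e^(−0.0772·12/12)
= -19.7873 × 0.925705 = -18.32

-R$18.32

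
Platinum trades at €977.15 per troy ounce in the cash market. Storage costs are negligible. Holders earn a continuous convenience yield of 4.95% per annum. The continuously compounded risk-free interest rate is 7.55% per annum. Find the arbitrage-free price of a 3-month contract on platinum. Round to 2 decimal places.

Net carry = r + u − y = 0.0755 + 0.0000 − 0.0495 = 0.0260
F = S·e^((r+u−y)T) = 977.15 · e^(0.0260 × 3/12) = 977.15 · e^0.006500
= 977.15 × 1.006521 = €983.52 per troy ounce

€983.52 per troy ounce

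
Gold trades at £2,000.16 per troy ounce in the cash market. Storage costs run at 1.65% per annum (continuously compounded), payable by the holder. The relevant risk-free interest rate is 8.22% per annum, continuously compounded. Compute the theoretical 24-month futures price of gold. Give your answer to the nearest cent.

Net carry = r + u − y = 0.0822 + 0.0165 − 0.0000 = 0.0987
F = S·e^((r+u−y)T) = 2000.16 · e^(0.0987 × 24/12) = 2000.16 · e^0.19740000
= 2000.16 × 1.21823124 = £2,436.66 per troy ounce

£2,436.66 per troy ounce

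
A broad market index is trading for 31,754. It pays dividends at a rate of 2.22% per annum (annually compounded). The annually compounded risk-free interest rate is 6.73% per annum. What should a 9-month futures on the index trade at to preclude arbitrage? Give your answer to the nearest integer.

32,799

F = S · (1+r)^T / (1+q)^T
= 31754 × 1.050062 / 1.016604 = 31754 × 1.032912
F = 32,799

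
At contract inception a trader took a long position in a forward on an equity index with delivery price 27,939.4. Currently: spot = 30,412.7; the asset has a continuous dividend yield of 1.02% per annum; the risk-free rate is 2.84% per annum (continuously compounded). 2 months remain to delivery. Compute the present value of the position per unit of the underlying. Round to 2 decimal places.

2553.58

Current fair forward for the remaining 2 months: F = S·e^((r − q)·T), (r − q) = 0.0284 − 0.0102 = 0.0182
F = 30412.7 · e^(0.0182 × 2/12) = 30412.7 × 1.00303794 = 30505.0920
Value of long forward = (F − K)·e^(−rT) = (30505.0920 − 27939.4) · e^(−0.0284·2/12)
= 2565.6920 × 0.99527785 = 2553.58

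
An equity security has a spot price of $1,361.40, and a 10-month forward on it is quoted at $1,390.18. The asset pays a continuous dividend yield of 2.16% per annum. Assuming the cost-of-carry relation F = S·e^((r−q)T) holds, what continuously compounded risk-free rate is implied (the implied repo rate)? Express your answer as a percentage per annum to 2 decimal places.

From F = S·e^((r−q)T): (r − q) = ln(F/S)/T
ln(1390.18/1361.40) = ln(1.021140) = 0.020920
(r − q) = 0.020920 / (10/12) = 0.025104
r = ln(F/S)/T + q = 0.025104 + 0.0216 = 0.046704
r = 4.67%

4.67%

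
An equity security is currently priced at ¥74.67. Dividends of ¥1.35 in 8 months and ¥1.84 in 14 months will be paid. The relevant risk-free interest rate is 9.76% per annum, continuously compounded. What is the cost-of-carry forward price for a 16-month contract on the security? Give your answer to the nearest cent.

PV(dividends) I = 1.35·e^(−0.0976·8/12) + 1.84·e^(−0.0976·14/12)
I = 1.2650 + 1.6420 = 2.9070
F = (S − I)·e^(rT) = (74.67 − 2.9070) · e^(0.0976·16/12)
= 71.7630 · e^0.130133 = 71.7630 × 1.138980 = ¥81.74

¥81.74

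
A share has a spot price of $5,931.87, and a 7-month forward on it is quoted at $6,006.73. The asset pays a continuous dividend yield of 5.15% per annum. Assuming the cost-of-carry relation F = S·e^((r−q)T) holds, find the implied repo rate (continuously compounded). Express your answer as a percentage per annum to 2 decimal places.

7.30%

From F = S·e^((r−q)T): (r − q) = ln(F/S)/T
ln(6006.73/5931.87) = ln(1.012620) = 0.012541
(r − q) = 0.012541 / (7/12) = 0.021499
r = ln(F/S)/T + q = 0.021499 + 0.0515 = 0.072999
r = 7.30%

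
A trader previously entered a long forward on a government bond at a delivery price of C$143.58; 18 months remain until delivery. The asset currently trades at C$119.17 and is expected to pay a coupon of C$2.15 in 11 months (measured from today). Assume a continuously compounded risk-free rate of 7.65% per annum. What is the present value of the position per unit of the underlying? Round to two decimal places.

-C$10.85

PV(remaining coupons) I = 2.15·e^(−0.0765·11/12) = 2.0044
Current forward F = (S − I)·e^(rT) = (119.17 − 2.0044)·e^(0.0765·18/12) = 117.1656 × 1.121593 = 131.4121
Value (long) = (F − K)·e^(−rT) = (131.4121 − 143.58) × 0.891589 = -10.8488
Value = -C$10.85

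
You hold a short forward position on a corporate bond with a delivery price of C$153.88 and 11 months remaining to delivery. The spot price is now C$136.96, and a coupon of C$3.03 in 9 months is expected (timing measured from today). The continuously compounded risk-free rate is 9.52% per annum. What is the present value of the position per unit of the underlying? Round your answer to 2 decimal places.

C$6.88

PV(remaining coupons) I = 3.03·e^(−0.0952·9/12) = 2.8212
Current forward F = (S − I)·e^(rT) = (136.96 − 2.8212)·e^(0.0952·11/12) = 134.1388 × 1.091188 = 146.3706
Value (long) = (F − K)·e^(−rT) = (146.3706 − 153.88) × 0.916433 = -6.8819
Short position value = −(long value) = C$6.88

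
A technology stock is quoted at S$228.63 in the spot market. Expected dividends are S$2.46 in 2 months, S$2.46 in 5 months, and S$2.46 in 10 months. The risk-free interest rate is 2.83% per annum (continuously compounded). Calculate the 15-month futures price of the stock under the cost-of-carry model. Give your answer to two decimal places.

PV(dividends) I = 2.46·e^(−0.0283·2/12) + 2.46·e^(−0.0283·5/12) + 2.46·e^(−0.0283·10/12)
I = 2.4484 + 2.4312 + 2.4027 = 7.2823
F = (S − I)·e^(rT) = (228.63 − 7.2823) · e^(0.0283·15/12)
= 221.3477 · e^0.035375 = 221.3477 × 1.036008 = S$229.32

S$229.32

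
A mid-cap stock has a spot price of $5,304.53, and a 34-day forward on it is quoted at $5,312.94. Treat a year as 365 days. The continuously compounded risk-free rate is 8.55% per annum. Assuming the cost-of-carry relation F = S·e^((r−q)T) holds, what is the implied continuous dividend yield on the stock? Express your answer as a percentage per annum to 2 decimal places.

6.85%

From F = S·e^((r−q)T): (r − q) = ln(F/S)/T
ln(5312.94/5304.53) = ln(1.001585) = 0.001584
(r − q) = 0.001584 / (34/365) = 0.017005
q = r − ln(F/S)/T = 0.0855 − 0.017005 = 0.068495
q = 6.85%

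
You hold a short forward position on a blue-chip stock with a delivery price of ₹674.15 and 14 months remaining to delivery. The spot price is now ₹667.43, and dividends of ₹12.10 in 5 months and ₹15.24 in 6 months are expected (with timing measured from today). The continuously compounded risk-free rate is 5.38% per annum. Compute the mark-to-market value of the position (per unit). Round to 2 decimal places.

PV(remaining dividends) I = 12.10·e^(−0.0538·5/12) + 15.24·e^(−0.0538·6/12) = 26.6673
Current forward F = (S − I)·e^(rT) = (667.43 − 26.6673)·e^(0.0538·14/12) = 640.7627 × 1.064778 = 682.2700
Value (long) = (F − K)·e^(−rT) = (682.2700 − 674.15) × 0.939163 = 7.6260
Short position value = −(long value) = -₹7.63

-₹7.63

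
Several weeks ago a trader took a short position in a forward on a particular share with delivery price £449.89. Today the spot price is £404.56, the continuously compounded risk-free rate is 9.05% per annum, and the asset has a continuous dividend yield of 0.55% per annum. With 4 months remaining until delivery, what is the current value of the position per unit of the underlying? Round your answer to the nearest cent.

Current fair forward for the remaining 4 months: F = S·e^((r − q)·T), (r − q) = 0.0905 − 0.0055 = 0.0850
F = 404.56 · e^(0.0850 × 4/12) = 404.56 × 1.028739 = 416.1866
Value of long forward = (F − K)·e^(−rT) = (416.1866 − 449.89) · e^(−0.0905·4/12)
= -33.7034 × 0.970284 = -32.70
Short position value = −(long value) = £32.70

£32.70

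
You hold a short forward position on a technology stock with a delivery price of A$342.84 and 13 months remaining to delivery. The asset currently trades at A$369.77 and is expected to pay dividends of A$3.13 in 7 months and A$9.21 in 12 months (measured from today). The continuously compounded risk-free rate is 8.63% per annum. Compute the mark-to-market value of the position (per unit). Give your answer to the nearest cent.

-A$46.11

PV(remaining dividends) I = 3.13·e^(−0.0863·7/12) + 9.21·e^(−0.0863·12/12) = 11.4248
Current forward F = (S − I)·e^(rT) = (369.77 − 11.4248)·e^(0.0863·13/12) = 358.3452 × 1.098001 = 393.4634
Value (long) = (F − K)·e^(−rT) = (393.4634 − 342.84) × 0.910746 = 46.1051
Short position value = −(long value) = -A$46.11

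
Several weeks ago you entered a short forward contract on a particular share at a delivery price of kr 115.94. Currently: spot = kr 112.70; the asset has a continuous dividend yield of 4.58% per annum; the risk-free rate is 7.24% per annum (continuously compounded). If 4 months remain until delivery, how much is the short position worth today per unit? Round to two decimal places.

kr 2.18

Current fair forward for the remaining 4 months: F = S·e^((r − q)·T), (r − q) = 0.0724 − 0.0458 = 0.0266
F = 112.70 · e^(0.0266 × 4/12) = 112.70 × 1.008906 = 113.7037
Value of long forward = (F − K)·e^(−rT) = (113.7037 − 115.94) · e^(−0.0724·4/12)
= -2.2363 × 0.976156 = -2.18
Short position value = −(long value) = kr 2.18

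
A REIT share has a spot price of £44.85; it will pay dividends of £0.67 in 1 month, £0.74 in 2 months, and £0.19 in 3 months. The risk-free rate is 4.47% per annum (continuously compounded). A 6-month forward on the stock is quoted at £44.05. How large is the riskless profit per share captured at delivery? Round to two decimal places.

PV(dividends) I = 0.67·e^(−0.0447·1/12) + 0.74·e^(−0.0447·2/12) + 0.19·e^(−0.0447·3/12) = 1.5899
Fair forward F* = (S − I)·e^(rT) = (44.85 − 1.5899)·e^0.022350 = 43.2601 × 1.022602 = 44.2379
Market £44.05 < fair 44.2379: forward underpriced → reverse cash-and-carry (short the stock, invest proceeds at r, pay the dividends, go long the forward).
Profit at T = |F_mkt − F*| = |44.05 − 44.2379| = £0.19 per share

£0.19 per share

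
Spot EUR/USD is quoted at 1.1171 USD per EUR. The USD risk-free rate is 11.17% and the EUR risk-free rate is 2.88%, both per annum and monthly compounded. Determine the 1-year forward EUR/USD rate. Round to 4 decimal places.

By covered interest parity, F = S · (1+r_USD/12)^(12T) / (1+r_EUR/12)^(12T)
= 1.1171 × 1.117600 / 1.029183 = 1.1171 × 1.085910
F = 1.2131 USD per EUR

1.2131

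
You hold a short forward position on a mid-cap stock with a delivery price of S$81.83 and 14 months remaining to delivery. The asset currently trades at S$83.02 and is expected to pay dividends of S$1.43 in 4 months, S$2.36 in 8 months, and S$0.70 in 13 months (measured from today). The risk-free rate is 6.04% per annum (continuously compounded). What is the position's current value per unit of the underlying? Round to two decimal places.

-S$2.43

PV(remaining dividends) I = 1.43·e^(−0.0604·4/12) + 2.36·e^(−0.0604·8/12) + 0.70·e^(−0.0604·13/12) = 4.3240
Current forward F = (S − I)·e^(rT) = (83.02 − 4.3240)·e^(0.0604·14/12) = 78.6960 × 1.073009 = 84.4415
Value (long) = (F − K)·e^(−rT) = (84.4415 − 81.83) × 0.931959 = 2.4338
Short position value = −(long value) = -S$2.43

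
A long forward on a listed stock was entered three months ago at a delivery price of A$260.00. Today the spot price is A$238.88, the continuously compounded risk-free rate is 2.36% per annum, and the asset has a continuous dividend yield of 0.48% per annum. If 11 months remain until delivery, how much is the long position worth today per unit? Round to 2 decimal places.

Current fair forward for the remaining 11 months: F = S·e^((r − q)·T), (r − q) = 0.0236 − 0.0048 = 0.0188
F = 238.88 · e^(0.0188 × 11/12) = 238.88 × 1.017383 = 243.0325
Value of long forward = (F − K)·e^(−rT) = (243.0325 − 260.00) · e^(−0.0236·11/12)
= -16.9675 × 0.978599 = -16.60

-A$16.60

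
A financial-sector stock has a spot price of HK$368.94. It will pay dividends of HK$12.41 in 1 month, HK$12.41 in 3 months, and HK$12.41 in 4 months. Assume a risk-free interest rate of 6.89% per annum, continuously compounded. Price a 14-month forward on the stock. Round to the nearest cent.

HK$360.09

PV(dividends) I = 12.41·e^(−0.0689·1/12) + 12.41·e^(−0.0689·3/12) + 12.41·e^(−0.0689·4/12)
I = 12.3390 + 12.1981 + 12.1282 = 36.6653
F = (S − I)·e^(rT) = (368.94 − 36.6653) · e^(0.0689·14/12)
= 332.2747 · e^0.080383 = 332.2747 × 1.083702 = HK$360.09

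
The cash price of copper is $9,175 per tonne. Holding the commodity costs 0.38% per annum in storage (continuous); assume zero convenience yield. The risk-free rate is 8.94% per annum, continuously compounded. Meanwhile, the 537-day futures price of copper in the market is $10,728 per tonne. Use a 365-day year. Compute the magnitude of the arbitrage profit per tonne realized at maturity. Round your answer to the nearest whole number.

$205 per tonne

Fair futures: F* = S·e^(carry·T), with carry = (r + u) = 0.0894 + 0.0038 = 0.0932
F* = 9175 · e^(0.0932 × 537/365) = 9175 · e^0.137119 = 9175 × 1.146965 = $10523.4039
Market $10728 > fair $10523.4039: forward overpriced → cash-and-carry (buy spot, short the forward).
At maturity, profit = |F_mkt − F*| = |10728 − 10523.4039| = $205 per tonne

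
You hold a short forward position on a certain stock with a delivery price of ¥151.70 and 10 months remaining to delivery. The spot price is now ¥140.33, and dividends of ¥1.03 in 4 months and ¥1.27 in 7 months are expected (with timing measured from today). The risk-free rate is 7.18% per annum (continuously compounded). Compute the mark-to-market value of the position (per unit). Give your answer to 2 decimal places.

PV(remaining dividends) I = 1.03·e^(−0.0718·4/12) + 1.27·e^(−0.0718·7/12) = 2.2235
Current forward F = (S − I)·e^(rT) = (140.33 − 2.2235)·e^(0.0718·10/12) = 138.1065 × 1.061660 = 146.6221
Value (long) = (F − K)·e^(−rT) = (146.6221 − 151.70) × 0.941922 = -4.7830
Short position value = −(long value) = ¥4.78

¥4.78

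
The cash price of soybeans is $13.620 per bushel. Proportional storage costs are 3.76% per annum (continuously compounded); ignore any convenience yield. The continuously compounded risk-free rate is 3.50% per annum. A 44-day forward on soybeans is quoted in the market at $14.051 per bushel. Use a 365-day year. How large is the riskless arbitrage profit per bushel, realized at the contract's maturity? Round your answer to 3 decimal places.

$0.311 per bushel

Fair forward: F* = S·e^(carry·T), with carry = (r + u) = 0.0350 + 0.0376 = 0.0726
F* = 13.620 · e^(0.0726 × 44/365) = 13.620 · e^0.008752 = 13.620 × 1.008790 = $13.7397
Market $14.051 > fair $13.7397: forward overpriced → cash-and-carry (buy spot, short the forward).
At maturity, profit = |F_mkt − F*| = |14.051 − 13.7397| = $0.311 per bushel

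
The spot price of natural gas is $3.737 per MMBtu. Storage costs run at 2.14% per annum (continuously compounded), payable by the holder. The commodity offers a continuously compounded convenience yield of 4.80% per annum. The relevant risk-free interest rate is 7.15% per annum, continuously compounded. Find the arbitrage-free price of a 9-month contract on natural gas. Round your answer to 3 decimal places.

$3.865 per MMBtu

Net carry = r + u − y = 0.0715 + 0.0214 − 0.0480 = 0.0449
F = S·e^((r+u−y)T) = 3.737 · e^(0.0449 × 9/12) = 3.737 · e^0.033675
= 3.737 × 1.034248 = $3.865 per MMBtu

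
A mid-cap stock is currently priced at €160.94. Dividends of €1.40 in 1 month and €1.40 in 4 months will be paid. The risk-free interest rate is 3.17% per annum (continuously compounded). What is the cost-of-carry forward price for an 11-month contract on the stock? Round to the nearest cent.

PV(dividends) I = 1.40·e^(−0.0317·1/12) + 1.40·e^(−0.0317·4/12)
I = 1.3963 + 1.3853 = 2.7816
F = (S − I)·e^(rT) = (160.94 − 2.7816) · e^(0.0317·11/12)
= 158.1584 · e^0.029058 = 158.1584 × 1.029484 = €162.82

€162.82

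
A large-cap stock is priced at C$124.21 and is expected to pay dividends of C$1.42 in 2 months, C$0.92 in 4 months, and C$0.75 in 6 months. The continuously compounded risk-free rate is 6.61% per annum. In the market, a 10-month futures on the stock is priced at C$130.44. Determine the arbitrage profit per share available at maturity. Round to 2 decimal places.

C$2.40 per share

PV(dividends) I = 1.42·e^(−0.0661·2/12) + 0.92·e^(−0.0661·4/12) + 0.75·e^(−0.0661·6/12) = 3.0300
Fair futures F* = (S − I)·e^(rT) = (124.21 − 3.0300)·e^0.055083 = 121.1800 × 1.056628 = 128.0422
Market C$130.44 > fair 128.0422: forward overpriced → cash-and-carry (borrow at r, buy the stock and collect the dividends, short the forward).
Profit at T = |F_mkt − F*| = |130.44 − 128.0422| = C$2.40 per share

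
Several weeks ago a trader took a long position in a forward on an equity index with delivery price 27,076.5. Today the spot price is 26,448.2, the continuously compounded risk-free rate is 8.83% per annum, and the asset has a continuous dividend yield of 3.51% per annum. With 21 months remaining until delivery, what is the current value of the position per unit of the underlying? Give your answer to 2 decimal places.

1672.77

Current fair forward for the remaining 21 months: F = S·e^((r − q)·T), (r − q) = 0.0883 − 0.0351 = 0.0532
F = 26448.2 · e^(0.0532 × 21/12) = 26448.2 × 1.09757149 = 29028.7903
Value of long forward = (F − K)·e^(−rT) = (29028.7903 − 27076.5) · e^(−0.0883·21/12)
= 1952.2903 × 0.85682207 = 1672.77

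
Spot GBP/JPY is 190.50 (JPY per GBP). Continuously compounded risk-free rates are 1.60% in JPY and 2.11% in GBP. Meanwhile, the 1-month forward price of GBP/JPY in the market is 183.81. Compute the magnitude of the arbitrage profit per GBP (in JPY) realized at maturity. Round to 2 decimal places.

Fair forward: F* = S·e^(carry·T), with carry = (r_JPY − r_GBP) = 0.0160 − 0.0211 = -0.0051
F* = 190.50 · e^(-0.0051 × 1/12) = 190.50 · e^-0.000425 = 190.50 × 0.999575 = 190.4190
Market 183.81 < fair 190.4190: forward underpriced → reverse cash-and-carry (short spot, go long the forward).
At maturity, profit = |F_mkt − F*| = |183.81 − 190.4190| = 6.61 per GBP (in JPY)

6.61 per GBP (in JPY)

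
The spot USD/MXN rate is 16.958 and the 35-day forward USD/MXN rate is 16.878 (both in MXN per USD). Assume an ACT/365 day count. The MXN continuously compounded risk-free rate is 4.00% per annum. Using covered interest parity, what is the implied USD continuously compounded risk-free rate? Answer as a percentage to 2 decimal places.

8.93%

F = S·e^((r_MXN − r_USD)T) ⇒ r_USD = r_MXN − ln(F/S)/T
ln(16.878/16.958) = -0.004729; /(35/365) = -0.049317
r_USD = 0.0400 + 0.049317 = 0.089317
r_USD = 8.93%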